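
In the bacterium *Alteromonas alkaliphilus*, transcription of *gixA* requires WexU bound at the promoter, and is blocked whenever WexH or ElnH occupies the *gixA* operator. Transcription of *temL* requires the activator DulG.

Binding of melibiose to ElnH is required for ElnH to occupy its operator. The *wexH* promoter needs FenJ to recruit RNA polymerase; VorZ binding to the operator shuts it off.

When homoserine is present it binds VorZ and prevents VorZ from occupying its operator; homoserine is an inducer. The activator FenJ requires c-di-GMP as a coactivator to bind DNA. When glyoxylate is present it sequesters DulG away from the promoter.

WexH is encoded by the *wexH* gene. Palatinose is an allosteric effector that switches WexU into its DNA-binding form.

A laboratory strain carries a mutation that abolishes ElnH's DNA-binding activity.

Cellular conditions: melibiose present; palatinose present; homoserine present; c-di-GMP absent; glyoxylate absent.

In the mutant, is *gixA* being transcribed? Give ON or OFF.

ON

c-di-GMP is absent, so FenJ is inactive.
Homoserine is present, so VorZ is inactive.
Required activator FenJ is absent, so *wexH* is not transcribed.
So WexH is not produced.
ElnH is non-functional in this strain, so it has no effect.
Palatinose is present, so WexU is active.
No repressor is bound and WexU is active, so *gixA* is transcribed.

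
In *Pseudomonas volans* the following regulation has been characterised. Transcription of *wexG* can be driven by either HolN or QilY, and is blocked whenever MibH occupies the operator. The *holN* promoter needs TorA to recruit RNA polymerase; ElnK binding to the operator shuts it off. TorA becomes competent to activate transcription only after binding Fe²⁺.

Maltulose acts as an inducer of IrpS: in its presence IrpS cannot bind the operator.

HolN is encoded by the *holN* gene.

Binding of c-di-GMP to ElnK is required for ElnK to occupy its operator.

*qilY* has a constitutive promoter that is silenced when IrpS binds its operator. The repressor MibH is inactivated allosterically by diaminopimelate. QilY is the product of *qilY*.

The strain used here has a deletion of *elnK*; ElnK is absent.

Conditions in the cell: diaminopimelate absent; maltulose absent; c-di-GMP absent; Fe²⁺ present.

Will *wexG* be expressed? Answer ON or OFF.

Fe²⁺ is present, so TorA is active.
ElnK is non-functional in this strain, so it has no effect.
No repressor is bound and TorA is active, so *holN* is transcribed.
So HolN is produced and active.
Maltulose is absent, so IrpS is active.
With repressor IrpS bound, *qilY* is not transcribed.
So QilY is not produced.
Diaminopimelate is absent, so MibH is active.
With repressor MibH bound, *wexG* is not transcribed.

OFF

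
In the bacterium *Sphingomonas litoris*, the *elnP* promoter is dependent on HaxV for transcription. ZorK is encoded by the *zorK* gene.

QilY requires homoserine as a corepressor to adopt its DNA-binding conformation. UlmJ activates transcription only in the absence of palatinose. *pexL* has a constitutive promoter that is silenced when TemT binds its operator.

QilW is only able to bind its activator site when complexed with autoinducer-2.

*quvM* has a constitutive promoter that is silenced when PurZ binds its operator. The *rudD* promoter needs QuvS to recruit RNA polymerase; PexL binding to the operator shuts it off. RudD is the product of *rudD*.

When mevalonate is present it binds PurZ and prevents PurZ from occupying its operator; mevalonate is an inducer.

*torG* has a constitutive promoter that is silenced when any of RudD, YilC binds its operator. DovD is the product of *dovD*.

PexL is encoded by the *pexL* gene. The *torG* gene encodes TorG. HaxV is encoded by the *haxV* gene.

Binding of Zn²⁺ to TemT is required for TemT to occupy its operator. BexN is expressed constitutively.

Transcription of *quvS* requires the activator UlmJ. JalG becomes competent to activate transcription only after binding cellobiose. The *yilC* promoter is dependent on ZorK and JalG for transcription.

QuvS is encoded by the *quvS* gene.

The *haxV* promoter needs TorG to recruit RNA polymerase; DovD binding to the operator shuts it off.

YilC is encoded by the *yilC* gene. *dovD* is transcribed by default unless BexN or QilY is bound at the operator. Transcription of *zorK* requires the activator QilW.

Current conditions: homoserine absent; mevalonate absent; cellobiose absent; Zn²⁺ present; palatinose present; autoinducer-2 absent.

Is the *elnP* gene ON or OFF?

ON

Palatinose is present, so UlmJ is inactive.
Required activator UlmJ is absent, so *quvS* is not transcribed.
So QuvS is not produced.
Zn²⁺ is present, so TemT is active.
With repressor TemT bound, *pexL* is not transcribed.
So PexL is not produced.
Required activator QuvS is absent, so *rudD* is not transcribed.
So RudD is not produced.
Autoinducer-2 is absent, so QilW is inactive.
Required activator QilW is absent, so *zorK* is not transcribed.
So ZorK is not produced.
Cellobiose is absent, so JalG is inactive.
Required activator ZorK is absent, so *yilC* is not transcribed.
So YilC is not produced.
With no repressor bound, *torG* is transcribed.
So TorG is produced and active.
BexN is produced constitutively and is active.
Homoserine is absent, so QilY is inactive.
With repressor BexN bound, *dovD* is not transcribed.
So DovD is not produced.
No repressor is bound and TorG is active, so *haxV* is transcribed.
So HaxV is produced and active.
No repressor is bound and HaxV is active, so *elnP* is transcribed.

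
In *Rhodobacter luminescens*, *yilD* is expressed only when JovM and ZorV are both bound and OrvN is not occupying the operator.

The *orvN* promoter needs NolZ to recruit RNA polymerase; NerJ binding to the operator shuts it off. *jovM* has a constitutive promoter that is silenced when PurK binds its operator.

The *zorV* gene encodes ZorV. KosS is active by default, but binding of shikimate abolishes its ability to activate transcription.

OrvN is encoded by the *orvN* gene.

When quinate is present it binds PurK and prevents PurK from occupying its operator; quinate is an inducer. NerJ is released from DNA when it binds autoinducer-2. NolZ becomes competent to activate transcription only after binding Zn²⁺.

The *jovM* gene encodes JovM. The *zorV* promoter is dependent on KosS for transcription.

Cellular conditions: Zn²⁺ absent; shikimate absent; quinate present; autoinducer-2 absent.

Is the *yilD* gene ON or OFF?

ON

Autoinducer-2 is absent, so NerJ is active.
Zn²⁺ is absent, so NolZ is inactive.
With repressor NerJ bound, *orvN* is not transcribed.
So OrvN is not produced.
Quinate is present, so PurK is inactive.
With no repressor bound, *jovM* is transcribed.
So JovM is produced and active.
Shikimate is absent, so KosS is active.
No repressor is bound and KosS is active, so *zorV* is transcribed.
So ZorV is produced and active.
No repressor is bound and JovM and ZorV are active, so *yilD* is transcribed.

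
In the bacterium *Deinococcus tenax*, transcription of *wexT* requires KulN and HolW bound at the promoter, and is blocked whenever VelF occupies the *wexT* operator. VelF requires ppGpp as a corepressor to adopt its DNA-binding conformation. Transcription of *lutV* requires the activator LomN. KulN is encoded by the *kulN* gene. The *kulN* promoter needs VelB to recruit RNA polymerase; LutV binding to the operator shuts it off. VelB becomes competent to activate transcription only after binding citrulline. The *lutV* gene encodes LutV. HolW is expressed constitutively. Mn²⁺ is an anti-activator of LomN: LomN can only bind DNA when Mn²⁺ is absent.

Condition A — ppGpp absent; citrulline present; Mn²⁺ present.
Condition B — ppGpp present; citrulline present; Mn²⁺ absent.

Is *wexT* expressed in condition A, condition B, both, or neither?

A only

Condition A:
ppGpp is absent, so VelF is inactive.
Citrulline is present, so VelB is active.
Mn²⁺ is present, so LomN is inactive.
Required activator LomN is absent, so *lutV* is not transcribed.
So LutV is not produced.
No repressor is bound and VelB is active, so *kulN* is transcribed.
So KulN is produced and active.
HolW is produced constitutively and is active.
No repressor is bound and KulN and HolW are active, so *wexT* is transcribed.
→ *wexT* is ON in A.
Condition B:
ppGpp is present, so VelF is active.
Citrulline is present, so VelB is active.
Mn²⁺ is absent, so LomN is active.
No repressor is bound and LomN is active, so *lutV* is transcribed.
So LutV is produced and active.
With repressor LutV bound, *kulN* is not transcribed.
So KulN is not produced.
HolW is produced constitutively and is active.
With repressor VelF bound, *wexT* is not transcribed.
→ *wexT* is OFF in B.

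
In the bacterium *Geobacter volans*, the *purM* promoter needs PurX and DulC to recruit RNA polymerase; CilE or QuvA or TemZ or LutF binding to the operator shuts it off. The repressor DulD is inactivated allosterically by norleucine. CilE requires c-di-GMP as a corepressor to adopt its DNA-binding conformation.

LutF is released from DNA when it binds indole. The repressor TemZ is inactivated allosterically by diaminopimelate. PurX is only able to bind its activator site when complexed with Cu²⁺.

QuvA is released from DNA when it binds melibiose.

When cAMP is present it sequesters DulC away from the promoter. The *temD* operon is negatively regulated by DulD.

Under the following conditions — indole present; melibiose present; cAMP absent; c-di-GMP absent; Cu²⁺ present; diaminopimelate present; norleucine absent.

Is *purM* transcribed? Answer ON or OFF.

ON

c-di-GMP is absent, so CilE is inactive.
Cu²⁺ is present, so PurX is active.
Melibiose is present, so QuvA is inactive.
Diaminopimelate is present, so TemZ is inactive.
cAMP is absent, so DulC is active.
Indole is present, so LutF is inactive.
No repressor is bound and PurX and DulC are active, so *purM* is transcribed.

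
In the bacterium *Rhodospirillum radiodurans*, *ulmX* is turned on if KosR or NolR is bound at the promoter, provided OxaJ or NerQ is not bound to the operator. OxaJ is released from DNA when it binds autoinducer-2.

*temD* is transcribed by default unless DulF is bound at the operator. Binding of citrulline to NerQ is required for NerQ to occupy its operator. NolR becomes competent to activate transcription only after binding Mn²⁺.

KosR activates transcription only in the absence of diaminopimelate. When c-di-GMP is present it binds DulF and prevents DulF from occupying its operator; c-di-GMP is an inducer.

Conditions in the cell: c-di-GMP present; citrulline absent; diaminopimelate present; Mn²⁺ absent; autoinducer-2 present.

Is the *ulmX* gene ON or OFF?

Diaminopimelate is present, so KosR is inactive.
Autoinducer-2 is present, so OxaJ is inactive.
Citrulline is absent, so NerQ is inactive.
Mn²⁺ is absent, so NolR is inactive.
No activator is available at the *ulmX* promoter, so *ulmX* is not transcribed.

OFF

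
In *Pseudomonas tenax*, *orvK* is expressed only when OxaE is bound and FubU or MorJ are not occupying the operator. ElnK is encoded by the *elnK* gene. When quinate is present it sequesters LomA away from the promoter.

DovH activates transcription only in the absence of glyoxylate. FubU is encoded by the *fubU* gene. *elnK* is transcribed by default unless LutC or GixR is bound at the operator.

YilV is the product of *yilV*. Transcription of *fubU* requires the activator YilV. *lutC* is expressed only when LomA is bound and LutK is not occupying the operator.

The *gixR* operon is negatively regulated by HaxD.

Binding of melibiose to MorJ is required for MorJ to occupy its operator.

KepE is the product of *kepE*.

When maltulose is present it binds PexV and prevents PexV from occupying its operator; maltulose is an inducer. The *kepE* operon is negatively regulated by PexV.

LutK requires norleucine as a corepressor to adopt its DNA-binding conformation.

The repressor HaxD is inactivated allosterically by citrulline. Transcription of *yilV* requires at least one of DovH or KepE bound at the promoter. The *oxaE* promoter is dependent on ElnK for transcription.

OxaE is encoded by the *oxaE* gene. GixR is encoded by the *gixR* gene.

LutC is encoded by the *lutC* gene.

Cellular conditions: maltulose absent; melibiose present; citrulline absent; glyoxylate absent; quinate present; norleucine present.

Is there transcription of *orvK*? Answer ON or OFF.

OFF

Glyoxylate is absent, so DovH is active.
Maltulose is absent, so PexV is active.
With repressor PexV bound, *kepE* is not transcribed.
So KepE is not produced.
Activator DovH is present, so *yilV* is transcribed.
So YilV is produced and active.
No repressor is bound and YilV is active, so *fubU* is transcribed.
So FubU is produced and active.
Melibiose is present, so MorJ is active.
Norleucine is present, so LutK is active.
Quinate is present, so LomA is inactive.
With repressor LutK bound, *lutC* is not transcribed.
So LutC is not produced.
Citrulline is absent, so HaxD is active.
With repressor HaxD bound, *gixR* is not transcribed.
So GixR is not produced.
With no repressor bound, *elnK* is transcribed.
So ElnK is produced and active.
No repressor is bound and ElnK is active, so *oxaE* is transcribed.
So OxaE is produced and active.
With repressor FubU bound, *orvK* is not transcribed.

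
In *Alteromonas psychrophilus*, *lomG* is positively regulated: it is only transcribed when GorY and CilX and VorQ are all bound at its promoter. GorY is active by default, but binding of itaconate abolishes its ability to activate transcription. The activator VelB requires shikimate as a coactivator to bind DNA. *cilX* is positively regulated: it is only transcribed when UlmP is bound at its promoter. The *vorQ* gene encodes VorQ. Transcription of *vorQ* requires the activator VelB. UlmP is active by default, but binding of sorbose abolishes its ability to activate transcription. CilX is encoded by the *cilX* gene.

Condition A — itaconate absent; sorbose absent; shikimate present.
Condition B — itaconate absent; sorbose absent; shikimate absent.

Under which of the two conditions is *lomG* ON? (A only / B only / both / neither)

A only

Condition A:
Itaconate is absent, so GorY is active.
Sorbose is absent, so UlmP is active.
No repressor is bound and UlmP is active, so *cilX* is transcribed.
So CilX is produced and active.
Shikimate is present, so VelB is active.
No repressor is bound and VelB is active, so *vorQ* is transcribed.
So VorQ is produced and active.
No repressor is bound and GorY and CilX and VorQ are active, so *lomG* is transcribed.
→ *lomG* is ON in A.
Condition B:
Itaconate is absent, so GorY is active.
Sorbose is absent, so UlmP is active.
No repressor is bound and UlmP is active, so *cilX* is transcribed.
So CilX is produced and active.
Shikimate is absent, so VelB is inactive.
Required activator VelB is absent, so *vorQ* is not transcribed.
So VorQ is not produced.
Required activator VorQ is absent, so *lomG* is not transcribed.
→ *lomG* is OFF in B.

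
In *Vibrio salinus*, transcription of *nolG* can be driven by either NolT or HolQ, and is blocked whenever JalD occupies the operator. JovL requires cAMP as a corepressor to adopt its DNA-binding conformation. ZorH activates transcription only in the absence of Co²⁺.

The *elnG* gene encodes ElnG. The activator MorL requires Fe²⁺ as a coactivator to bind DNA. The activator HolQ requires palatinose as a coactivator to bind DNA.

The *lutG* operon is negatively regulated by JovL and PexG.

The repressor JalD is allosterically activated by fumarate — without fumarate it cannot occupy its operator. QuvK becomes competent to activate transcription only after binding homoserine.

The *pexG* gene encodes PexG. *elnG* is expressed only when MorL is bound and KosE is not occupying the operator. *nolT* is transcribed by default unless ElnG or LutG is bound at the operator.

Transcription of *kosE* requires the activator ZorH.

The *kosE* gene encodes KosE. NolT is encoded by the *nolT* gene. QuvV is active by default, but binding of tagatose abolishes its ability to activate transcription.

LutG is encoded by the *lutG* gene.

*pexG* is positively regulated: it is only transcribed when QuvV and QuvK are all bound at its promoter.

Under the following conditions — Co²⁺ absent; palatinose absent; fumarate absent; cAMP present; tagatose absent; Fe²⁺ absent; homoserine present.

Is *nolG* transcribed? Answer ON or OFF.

Co²⁺ is absent, so ZorH is active.
No repressor is bound and ZorH is active, so *kosE* is transcribed.
So KosE is produced and active.
Fe²⁺ is absent, so MorL is inactive.
With repressor KosE bound, *elnG* is not transcribed.
So ElnG is not produced.
cAMP is present, so JovL is active.
Tagatose is absent, so QuvV is active.
Homoserine is present, so QuvK is active.
No repressor is bound and QuvV and QuvK are active, so *pexG* is transcribed.
So PexG is produced and active.
With repressor JovL bound, *lutG* is not transcribed.
So LutG is not produced.
With no repressor bound, *nolT* is transcribed.
So NolT is produced and active.
Palatinose is absent, so HolQ is inactive.
Fumarate is absent, so JalD is inactive.
Activator NolT is present, so *nolG* is transcribed.

ON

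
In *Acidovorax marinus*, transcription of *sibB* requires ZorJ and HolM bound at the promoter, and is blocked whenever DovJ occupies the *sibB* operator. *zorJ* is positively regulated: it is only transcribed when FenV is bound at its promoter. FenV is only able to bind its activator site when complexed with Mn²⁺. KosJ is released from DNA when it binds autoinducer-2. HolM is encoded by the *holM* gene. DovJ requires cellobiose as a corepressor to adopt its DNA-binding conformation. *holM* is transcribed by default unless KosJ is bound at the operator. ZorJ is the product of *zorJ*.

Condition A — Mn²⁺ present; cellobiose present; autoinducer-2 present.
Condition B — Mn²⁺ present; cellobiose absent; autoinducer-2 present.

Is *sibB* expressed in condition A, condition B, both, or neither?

Condition A:
Mn²⁺ is present, so FenV is active.
No repressor is bound and FenV is active, so *zorJ* is transcribed.
So ZorJ is produced and active.
Cellobiose is present, so DovJ is active.
Autoinducer-2 is present, so KosJ is inactive.
With no repressor bound, *holM* is transcribed.
So HolM is produced and active.
With repressor DovJ bound, *sibB* is not transcribed.
→ *sibB* is OFF in A.
Condition B:
Mn²⁺ is present, so FenV is active.
No repressor is bound and FenV is active, so *zorJ* is transcribed.
So ZorJ is produced and active.
Cellobiose is absent, so DovJ is inactive.
Autoinducer-2 is present, so KosJ is inactive.
With no repressor bound, *holM* is transcribed.
So HolM is produced and active.
No repressor is bound and ZorJ and HolM are active, so *sibB* is transcribed.
→ *sibB* is ON in B.

B only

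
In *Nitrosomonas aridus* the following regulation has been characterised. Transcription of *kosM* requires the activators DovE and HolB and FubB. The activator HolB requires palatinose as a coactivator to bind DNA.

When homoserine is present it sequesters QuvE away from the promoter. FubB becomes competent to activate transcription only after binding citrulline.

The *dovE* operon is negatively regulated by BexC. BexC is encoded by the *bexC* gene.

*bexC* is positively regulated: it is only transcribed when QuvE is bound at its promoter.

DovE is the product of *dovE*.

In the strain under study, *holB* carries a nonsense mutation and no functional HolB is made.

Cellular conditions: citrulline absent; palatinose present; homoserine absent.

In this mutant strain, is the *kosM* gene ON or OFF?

OFF

Homoserine is absent, so QuvE is active.
No repressor is bound and QuvE is active, so *bexC* is transcribed.
So BexC is produced and active.
With repressor BexC bound, *dovE* is not transcribed.
So DovE is not produced.
HolB is non-functional in this strain, so it has no effect.
Citrulline is absent, so FubB is inactive.
Required activator DovE is absent, so *kosM* is not transcribed.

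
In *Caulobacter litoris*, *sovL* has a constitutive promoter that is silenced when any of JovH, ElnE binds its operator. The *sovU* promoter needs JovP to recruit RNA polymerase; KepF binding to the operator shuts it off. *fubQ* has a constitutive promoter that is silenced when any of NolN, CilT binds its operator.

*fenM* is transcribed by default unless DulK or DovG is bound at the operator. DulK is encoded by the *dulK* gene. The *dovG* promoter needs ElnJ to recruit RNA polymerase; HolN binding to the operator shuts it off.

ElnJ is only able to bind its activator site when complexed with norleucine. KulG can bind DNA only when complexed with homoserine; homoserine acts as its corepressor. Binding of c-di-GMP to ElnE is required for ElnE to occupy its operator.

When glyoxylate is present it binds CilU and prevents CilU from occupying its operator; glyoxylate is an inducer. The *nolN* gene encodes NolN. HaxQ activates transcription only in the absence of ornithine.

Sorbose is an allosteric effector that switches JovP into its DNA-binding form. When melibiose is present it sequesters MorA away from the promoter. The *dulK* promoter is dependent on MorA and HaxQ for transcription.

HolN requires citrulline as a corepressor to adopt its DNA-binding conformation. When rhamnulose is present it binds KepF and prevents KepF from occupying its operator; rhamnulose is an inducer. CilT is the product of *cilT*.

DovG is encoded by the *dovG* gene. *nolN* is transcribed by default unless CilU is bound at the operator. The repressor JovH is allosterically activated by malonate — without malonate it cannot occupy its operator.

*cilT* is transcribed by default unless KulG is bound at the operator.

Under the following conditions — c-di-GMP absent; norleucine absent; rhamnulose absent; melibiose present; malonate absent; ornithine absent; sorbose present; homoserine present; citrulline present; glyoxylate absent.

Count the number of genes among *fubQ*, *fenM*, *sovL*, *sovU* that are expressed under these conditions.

Glyoxylate is absent, so CilU is active.
With repressor CilU bound, *nolN* is not transcribed.
So NolN is not produced.
Homoserine is present, so KulG is active.
With repressor KulG bound, *cilT* is not transcribed.
So CilT is not produced.
With no repressor bound, *fubQ* is transcribed.
→ *fubQ* is ON.
Melibiose is present, so MorA is inactive.
Ornithine is absent, so HaxQ is active.
Required activator MorA is absent, so *dulK* is not transcribed.
So DulK is not produced.
Norleucine is absent, so ElnJ is inactive.
Citrulline is present, so HolN is active.
With repressor HolN bound, *dovG* is not transcribed.
So DovG is not produced.
With no repressor bound, *fenM* is transcribed.
→ *fenM* is ON.
Malonate is absent, so JovH is inactive.
c-di-GMP is absent, so ElnE is inactive.
With no repressor bound, *sovL* is transcribed.
→ *sovL* is ON.
Rhamnulose is absent, so KepF is active.
Sorbose is present, so JovP is active.
With repressor KepF bound, *sovU* is not transcribed.
→ *sovU* is OFF.
3 of the 4 genes are transcribed.

3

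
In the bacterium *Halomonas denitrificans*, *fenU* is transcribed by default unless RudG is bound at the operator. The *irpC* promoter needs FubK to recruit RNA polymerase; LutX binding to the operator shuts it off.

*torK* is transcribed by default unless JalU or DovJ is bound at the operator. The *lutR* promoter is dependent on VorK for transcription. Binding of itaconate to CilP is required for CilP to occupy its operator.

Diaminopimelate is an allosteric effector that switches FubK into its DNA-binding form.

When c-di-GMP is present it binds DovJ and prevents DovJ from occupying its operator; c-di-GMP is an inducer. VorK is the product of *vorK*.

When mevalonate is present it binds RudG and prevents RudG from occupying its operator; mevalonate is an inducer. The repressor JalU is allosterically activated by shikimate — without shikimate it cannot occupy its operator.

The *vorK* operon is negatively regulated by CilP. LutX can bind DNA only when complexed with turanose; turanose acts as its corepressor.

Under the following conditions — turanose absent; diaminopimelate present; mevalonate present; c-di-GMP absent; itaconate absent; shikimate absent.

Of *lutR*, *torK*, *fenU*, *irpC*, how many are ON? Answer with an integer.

3

Itaconate is absent, so CilP is inactive.
With no repressor bound, *vorK* is transcribed.
So VorK is produced and active.
No repressor is bound and VorK is active, so *lutR* is transcribed.
→ *lutR* is ON.
Shikimate is absent, so JalU is inactive.
c-di-GMP is absent, so DovJ is active.
With repressor DovJ bound, *torK* is not transcribed.
→ *torK* is OFF.
Mevalonate is present, so RudG is inactive.
With no repressor bound, *fenU* is transcribed.
→ *fenU* is ON.
Turanose is absent, so LutX is inactive.
Diaminopimelate is present, so FubK is active.
No repressor is bound and FubK is active, so *irpC* is transcribed.
→ *irpC* is ON.
3 of the 4 genes are transcribed.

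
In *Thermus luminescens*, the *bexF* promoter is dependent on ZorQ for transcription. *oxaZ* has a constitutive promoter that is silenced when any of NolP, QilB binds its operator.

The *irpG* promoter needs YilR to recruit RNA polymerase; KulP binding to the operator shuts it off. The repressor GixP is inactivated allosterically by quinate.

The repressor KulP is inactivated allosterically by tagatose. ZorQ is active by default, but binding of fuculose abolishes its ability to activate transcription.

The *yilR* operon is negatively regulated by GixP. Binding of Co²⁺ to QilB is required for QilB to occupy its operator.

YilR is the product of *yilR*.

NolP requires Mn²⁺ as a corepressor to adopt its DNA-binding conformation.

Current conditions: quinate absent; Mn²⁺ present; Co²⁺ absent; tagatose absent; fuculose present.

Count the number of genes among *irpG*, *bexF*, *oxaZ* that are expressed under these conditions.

Quinate is absent, so GixP is active.
With repressor GixP bound, *yilR* is not transcribed.
So YilR is not produced.
Tagatose is absent, so KulP is active.
With repressor KulP bound, *irpG* is not transcribed.
→ *irpG* is OFF.
Fuculose is present, so ZorQ is inactive.
Required activator ZorQ is absent, so *bexF* is not transcribed.
→ *bexF* is OFF.
Mn²⁺ is present, so NolP is active.
Co²⁺ is absent, so QilB is inactive.
With repressor NolP bound, *oxaZ* is not transcribed.
→ *oxaZ* is OFF.
0 of the 3 genes are transcribed.

0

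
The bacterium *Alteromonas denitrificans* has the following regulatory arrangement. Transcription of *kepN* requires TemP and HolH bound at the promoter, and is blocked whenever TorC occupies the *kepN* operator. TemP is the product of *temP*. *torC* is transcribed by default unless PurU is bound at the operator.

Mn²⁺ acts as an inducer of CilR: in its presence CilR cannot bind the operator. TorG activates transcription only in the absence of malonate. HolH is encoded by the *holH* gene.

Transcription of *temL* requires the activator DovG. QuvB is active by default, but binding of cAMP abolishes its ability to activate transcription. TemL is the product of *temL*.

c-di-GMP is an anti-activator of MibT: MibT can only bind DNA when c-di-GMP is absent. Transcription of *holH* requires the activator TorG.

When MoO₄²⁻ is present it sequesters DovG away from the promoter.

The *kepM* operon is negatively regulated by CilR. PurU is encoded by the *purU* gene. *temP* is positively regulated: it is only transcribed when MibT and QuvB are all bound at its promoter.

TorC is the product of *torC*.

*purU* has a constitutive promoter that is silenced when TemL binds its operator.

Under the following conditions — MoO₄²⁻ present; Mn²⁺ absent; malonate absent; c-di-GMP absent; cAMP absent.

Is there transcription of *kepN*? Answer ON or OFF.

ON

MoO₄²⁻ is present, so DovG is inactive.
Required activator DovG is absent, so *temL* is not transcribed.
So TemL is not produced.
With no repressor bound, *purU* is transcribed.
So PurU is produced and active.
With repressor PurU bound, *torC* is not transcribed.
So TorC is not produced.
c-di-GMP is absent, so MibT is active.
cAMP is absent, so QuvB is active.
No repressor is bound and MibT and QuvB are active, so *temP* is transcribed.
So TemP is produced and active.
Malonate is absent, so TorG is active.
No repressor is bound and TorG is active, so *holH* is transcribed.
So HolH is produced and active.
No repressor is bound and TemP and HolH are active, so *kepN* is transcribed.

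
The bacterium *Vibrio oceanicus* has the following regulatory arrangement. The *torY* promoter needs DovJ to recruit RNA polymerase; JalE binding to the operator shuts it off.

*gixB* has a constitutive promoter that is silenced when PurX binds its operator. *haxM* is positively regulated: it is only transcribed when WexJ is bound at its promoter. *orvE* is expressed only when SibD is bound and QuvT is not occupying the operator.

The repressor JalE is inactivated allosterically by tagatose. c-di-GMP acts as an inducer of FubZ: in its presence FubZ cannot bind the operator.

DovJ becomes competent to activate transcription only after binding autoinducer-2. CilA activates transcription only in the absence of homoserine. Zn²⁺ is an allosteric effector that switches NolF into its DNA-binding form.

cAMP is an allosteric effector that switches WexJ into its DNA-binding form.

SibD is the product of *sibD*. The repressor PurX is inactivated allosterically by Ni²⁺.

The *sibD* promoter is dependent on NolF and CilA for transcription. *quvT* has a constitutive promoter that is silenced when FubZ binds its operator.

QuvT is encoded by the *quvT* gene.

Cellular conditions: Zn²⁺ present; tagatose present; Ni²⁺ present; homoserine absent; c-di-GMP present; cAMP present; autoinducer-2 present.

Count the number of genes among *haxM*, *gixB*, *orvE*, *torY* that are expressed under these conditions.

3

cAMP is present, so WexJ is active.
No repressor is bound and WexJ is active, so *haxM* is transcribed.
→ *haxM* is ON.
Ni²⁺ is present, so PurX is inactive.
With no repressor bound, *gixB* is transcribed.
→ *gixB* is ON.
Zn²⁺ is present, so NolF is active.
Homoserine is absent, so CilA is active.
No repressor is bound and NolF and CilA are active, so *sibD* is transcribed.
So SibD is produced and active.
c-di-GMP is present, so FubZ is inactive.
With no repressor bound, *quvT* is transcribed.
So QuvT is produced and active.
With repressor QuvT bound, *orvE* is not transcribed.
→ *orvE* is OFF.
Tagatose is present, so JalE is inactive.
Autoinducer-2 is present, so DovJ is active.
No repressor is bound and DovJ is active, so *torY* is transcribed.
→ *torY* is ON.
3 of the 4 genes are transcribed.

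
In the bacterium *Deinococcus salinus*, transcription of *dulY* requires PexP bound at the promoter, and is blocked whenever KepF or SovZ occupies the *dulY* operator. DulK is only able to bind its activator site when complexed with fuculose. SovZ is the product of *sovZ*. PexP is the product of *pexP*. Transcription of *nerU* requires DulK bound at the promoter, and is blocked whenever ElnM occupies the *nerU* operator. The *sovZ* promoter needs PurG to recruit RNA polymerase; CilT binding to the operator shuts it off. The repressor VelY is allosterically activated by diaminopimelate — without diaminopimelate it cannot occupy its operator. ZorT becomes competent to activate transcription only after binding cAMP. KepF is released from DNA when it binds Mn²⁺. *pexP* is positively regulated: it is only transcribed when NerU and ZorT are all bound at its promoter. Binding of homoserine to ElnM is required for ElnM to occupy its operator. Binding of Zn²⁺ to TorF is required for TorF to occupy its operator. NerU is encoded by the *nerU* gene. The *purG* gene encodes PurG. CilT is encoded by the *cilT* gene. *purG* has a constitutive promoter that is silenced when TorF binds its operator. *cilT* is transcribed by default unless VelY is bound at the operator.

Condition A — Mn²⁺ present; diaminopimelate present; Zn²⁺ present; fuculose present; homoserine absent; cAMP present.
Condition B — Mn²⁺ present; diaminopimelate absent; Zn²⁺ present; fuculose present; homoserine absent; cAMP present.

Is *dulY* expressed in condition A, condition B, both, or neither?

Condition A:
Mn²⁺ is present, so KepF is inactive.
Diaminopimelate is present, so VelY is active.
With repressor VelY bound, *cilT* is not transcribed.
So CilT is not produced.
Zn²⁺ is present, so TorF is active.
With repressor TorF bound, *purG* is not transcribed.
So PurG is not produced.
Required activator PurG is absent, so *sovZ* is not transcribed.
So SovZ is not produced.
Fuculose is present, so DulK is active.
Homoserine is absent, so ElnM is inactive.
No repressor is bound and DulK is active, so *nerU* is transcribed.
So NerU is produced and active.
cAMP is present, so ZorT is active.
No repressor is bound and NerU and ZorT are active, so *pexP* is transcribed.
So PexP is produced and active.
No repressor is bound and PexP is active, so *dulY* is transcribed.
→ *dulY* is ON in A.
Condition B:
Mn²⁺ is present, so KepF is inactive.
Diaminopimelate is absent, so VelY is inactive.
With no repressor bound, *cilT* is transcribed.
So CilT is produced and active.
Zn²⁺ is present, so TorF is active.
With repressor TorF bound, *purG* is not transcribed.
So PurG is not produced.
With repressor CilT bound, *sovZ* is not transcribed.
So SovZ is not produced.
Fuculose is present, so DulK is active.
Homoserine is absent, so ElnM is inactive.
No repressor is bound and DulK is active, so *nerU* is transcribed.
So NerU is produced and active.
cAMP is present, so ZorT is active.
No repressor is bound and NerU and ZorT are active, so *pexP* is transcribed.
So PexP is produced and active.
No repressor is bound and PexP is active, so *dulY* is transcribed.
→ *dulY* is ON in B.

both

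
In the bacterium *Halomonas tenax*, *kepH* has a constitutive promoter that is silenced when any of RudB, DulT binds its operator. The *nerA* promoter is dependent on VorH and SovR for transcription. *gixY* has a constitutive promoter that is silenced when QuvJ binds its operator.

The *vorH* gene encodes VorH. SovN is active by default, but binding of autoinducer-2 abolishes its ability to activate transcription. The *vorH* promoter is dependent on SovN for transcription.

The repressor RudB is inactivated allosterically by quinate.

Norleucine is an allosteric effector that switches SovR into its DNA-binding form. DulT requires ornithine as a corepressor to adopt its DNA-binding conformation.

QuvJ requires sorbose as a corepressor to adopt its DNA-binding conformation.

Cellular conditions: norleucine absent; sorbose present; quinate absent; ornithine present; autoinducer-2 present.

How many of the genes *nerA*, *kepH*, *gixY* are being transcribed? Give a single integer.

Autoinducer-2 is present, so SovN is inactive.
Required activator SovN is absent, so *vorH* is not transcribed.
So VorH is not produced.
Norleucine is absent, so SovR is inactive.
Required activator VorH is absent, so *nerA* is not transcribed.
→ *nerA* is OFF.
Quinate is absent, so RudB is active.
Ornithine is present, so DulT is active.
With repressor RudB bound, *kepH* is not transcribed.
→ *kepH* is OFF.
Sorbose is present, so QuvJ is active.
With repressor QuvJ bound, *gixY* is not transcribed.
→ *gixY* is OFF.
0 of the 3 genes are transcribed.

0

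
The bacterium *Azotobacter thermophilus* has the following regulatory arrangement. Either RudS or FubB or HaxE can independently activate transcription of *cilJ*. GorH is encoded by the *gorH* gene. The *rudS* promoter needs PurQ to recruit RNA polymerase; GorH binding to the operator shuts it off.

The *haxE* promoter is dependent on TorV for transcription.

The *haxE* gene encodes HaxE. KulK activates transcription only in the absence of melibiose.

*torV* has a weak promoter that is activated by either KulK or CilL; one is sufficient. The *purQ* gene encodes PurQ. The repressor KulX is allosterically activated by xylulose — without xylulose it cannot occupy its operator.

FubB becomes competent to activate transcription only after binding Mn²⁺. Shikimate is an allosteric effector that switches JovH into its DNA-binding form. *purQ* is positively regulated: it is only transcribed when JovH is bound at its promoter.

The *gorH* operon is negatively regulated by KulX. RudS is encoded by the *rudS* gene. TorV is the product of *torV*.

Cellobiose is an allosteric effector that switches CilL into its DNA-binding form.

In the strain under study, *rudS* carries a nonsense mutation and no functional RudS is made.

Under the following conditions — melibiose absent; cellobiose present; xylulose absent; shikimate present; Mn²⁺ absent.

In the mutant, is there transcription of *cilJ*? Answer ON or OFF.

ON

RudS is non-functional in this strain, so it has no effect.
Mn²⁺ is absent, so FubB is inactive.
Melibiose is absent, so KulK is active.
Cellobiose is present, so CilL is active.
Activator KulK is present, so *torV* is transcribed.
So TorV is produced and active.
No repressor is bound and TorV is active, so *haxE* is transcribed.
So HaxE is produced and active.
Activator HaxE is present, so *cilJ* is transcribed.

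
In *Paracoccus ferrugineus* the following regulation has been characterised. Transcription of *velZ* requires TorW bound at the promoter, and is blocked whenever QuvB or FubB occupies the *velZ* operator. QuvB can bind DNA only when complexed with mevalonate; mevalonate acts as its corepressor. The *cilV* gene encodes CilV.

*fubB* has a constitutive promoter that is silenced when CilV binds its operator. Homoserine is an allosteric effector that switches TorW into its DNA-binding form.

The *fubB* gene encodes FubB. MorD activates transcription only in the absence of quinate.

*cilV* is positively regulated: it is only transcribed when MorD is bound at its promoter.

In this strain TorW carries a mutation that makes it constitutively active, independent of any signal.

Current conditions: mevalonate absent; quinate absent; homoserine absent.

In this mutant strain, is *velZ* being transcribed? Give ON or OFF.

Mevalonate is absent, so QuvB is inactive.
Quinate is absent, so MorD is active.
No repressor is bound and MorD is active, so *cilV* is transcribed.
So CilV is produced and active.
With repressor CilV bound, *fubB* is not transcribed.
So FubB is not produced.
TorW is constitutively active in this strain.
No repressor is bound and TorW is active, so *velZ* is transcribed.

ON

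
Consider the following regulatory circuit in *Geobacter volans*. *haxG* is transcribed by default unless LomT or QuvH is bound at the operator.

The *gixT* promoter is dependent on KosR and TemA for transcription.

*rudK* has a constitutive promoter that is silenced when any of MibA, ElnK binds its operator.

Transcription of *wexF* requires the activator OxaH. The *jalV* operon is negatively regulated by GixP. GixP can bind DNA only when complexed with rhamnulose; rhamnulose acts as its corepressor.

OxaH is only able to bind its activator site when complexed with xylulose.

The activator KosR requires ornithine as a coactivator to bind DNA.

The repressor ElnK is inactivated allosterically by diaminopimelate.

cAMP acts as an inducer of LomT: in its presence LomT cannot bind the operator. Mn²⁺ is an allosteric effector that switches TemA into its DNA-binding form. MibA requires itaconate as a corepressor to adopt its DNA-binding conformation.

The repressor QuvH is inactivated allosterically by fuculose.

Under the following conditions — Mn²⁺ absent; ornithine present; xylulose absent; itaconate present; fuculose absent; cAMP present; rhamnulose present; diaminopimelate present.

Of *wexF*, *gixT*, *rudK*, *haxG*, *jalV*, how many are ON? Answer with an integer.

0

Xylulose is absent, so OxaH is inactive.
Required activator OxaH is absent, so *wexF* is not transcribed.
→ *wexF* is OFF.
Ornithine is present, so KosR is active.
Mn²⁺ is absent, so TemA is inactive.
Required activator TemA is absent, so *gixT* is not transcribed.
→ *gixT* is OFF.
Itaconate is present, so MibA is active.
Diaminopimelate is present, so ElnK is inactive.
With repressor MibA bound, *rudK* is not transcribed.
→ *rudK* is OFF.
cAMP is present, so LomT is inactive.
Fuculose is absent, so QuvH is active.
With repressor QuvH bound, *haxG* is not transcribed.
→ *haxG* is OFF.
Rhamnulose is present, so GixP is active.
With repressor GixP bound, *jalV* is not transcribed.
→ *jalV* is OFF.
0 of the 5 genes are transcribed.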